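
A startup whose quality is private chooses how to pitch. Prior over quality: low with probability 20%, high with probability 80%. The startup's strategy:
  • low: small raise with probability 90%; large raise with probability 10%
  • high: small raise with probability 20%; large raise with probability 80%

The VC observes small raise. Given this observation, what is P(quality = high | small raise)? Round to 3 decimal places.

0.471

Apply Bayes' rule using the sender's strategy as the likelihood.
P(small raise) = 0.2·0.9 + 0.8·0.2 = 0.34
P(high | small raise) = (0.8·0.2) / 0.34 = 0.16 / 0.34 = 0.470588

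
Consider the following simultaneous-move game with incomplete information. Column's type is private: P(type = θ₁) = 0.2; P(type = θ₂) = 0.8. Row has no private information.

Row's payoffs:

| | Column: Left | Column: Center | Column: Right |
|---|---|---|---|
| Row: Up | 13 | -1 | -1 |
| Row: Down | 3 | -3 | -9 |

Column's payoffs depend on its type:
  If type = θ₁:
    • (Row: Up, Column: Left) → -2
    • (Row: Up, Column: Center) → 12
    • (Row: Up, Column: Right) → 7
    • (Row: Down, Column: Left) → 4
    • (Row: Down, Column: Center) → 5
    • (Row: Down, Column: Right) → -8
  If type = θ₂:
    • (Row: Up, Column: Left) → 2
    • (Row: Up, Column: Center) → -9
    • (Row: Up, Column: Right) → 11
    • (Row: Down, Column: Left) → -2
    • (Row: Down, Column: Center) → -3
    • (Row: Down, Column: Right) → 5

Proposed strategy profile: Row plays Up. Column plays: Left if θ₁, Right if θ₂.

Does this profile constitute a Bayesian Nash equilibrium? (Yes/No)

No

Row plays Up: E[Up] = 0.2·(13) + 0.8·(-1) = 1.8; E[Down] = -6.6. Best-responding. ✓
Column (type θ₁), facing Up: Left gives -2, Center gives 12, Right gives 7. Proposed Left is not best — profitable deviation exists. ✗
Column (type θ₂), facing Up: Left gives 2, Center gives -9, Right gives 11. Proposed Right is best. ✓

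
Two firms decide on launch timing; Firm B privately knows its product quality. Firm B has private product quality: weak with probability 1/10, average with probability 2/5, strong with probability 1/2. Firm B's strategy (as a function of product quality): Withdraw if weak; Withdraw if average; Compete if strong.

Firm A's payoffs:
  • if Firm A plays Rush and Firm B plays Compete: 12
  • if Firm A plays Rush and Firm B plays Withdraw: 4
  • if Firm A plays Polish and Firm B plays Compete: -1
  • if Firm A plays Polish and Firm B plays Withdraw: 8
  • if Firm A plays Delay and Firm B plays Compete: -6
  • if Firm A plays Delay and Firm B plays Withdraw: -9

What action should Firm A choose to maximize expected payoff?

E[Rush] = 1/10·(4) + 2/5·(4) + 1/2·(12) = 8
E[Polish] = 1/10·(8) + 2/5·(8) + 1/2·(-1) = 7/2
E[Delay] = 1/10·(-9) + 2/5·(-9) + 1/2·(-6) = -15/2
Best response: Rush (8 is the largest).

Rush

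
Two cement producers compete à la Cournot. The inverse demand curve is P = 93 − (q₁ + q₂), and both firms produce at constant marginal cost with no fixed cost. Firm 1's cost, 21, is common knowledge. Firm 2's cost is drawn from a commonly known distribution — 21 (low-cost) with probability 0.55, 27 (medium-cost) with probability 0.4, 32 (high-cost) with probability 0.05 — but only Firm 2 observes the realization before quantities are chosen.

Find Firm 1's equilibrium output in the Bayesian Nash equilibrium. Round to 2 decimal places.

Type-c best response for Firm 2: q₂(c) = (93 − c)/2 − q₁/2.
Firm 1 maximizes expected profit; its first-order condition is 93 − 2q₁ − E[q₂] − 21 = 0.
Substituting E[q₂] and solving: E[c₂] = 23.95, so q₁ = (93 − 2·21 + 23.95)/3 = 24.9833.

24.98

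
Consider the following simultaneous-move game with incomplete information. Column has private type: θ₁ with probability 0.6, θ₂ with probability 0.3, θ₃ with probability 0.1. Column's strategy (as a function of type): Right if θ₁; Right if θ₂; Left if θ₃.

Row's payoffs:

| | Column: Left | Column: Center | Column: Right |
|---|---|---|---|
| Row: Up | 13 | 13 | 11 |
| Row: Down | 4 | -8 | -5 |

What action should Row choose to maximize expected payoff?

E[Up] = 0.6·(11) + 0.3·(11) + 0.1·(13) = 11.2
E[Down] = 0.6·(-5) + 0.3·(-5) + 0.1·(4) = -4.1
Best response: Up (11.2 is the largest).

Up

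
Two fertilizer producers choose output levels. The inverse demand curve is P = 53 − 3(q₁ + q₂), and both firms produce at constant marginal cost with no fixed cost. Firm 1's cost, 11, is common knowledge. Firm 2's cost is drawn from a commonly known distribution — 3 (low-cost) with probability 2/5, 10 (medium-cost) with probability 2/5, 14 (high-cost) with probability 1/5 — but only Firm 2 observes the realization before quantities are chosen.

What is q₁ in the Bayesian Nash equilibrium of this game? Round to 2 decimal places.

Type-c best response for Firm 2: q₂(c) = (53 − c)/6 − q₁/2.
Firm 1 maximizes expected profit; its first-order condition is 53 − 6q₁ − 3E[q₂] − 11 = 0.
Substituting E[q₂] and solving: E[c₂] = 8, so q₁ = (53 − 2·11 + 8)/9 = 4.33333.

4.33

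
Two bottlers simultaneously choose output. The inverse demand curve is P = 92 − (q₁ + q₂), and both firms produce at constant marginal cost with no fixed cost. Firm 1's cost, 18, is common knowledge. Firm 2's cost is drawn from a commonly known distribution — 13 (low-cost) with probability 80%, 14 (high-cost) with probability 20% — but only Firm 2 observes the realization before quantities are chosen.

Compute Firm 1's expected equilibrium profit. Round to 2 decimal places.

Type-c best response for Firm 2: q₂(c) = (92 − c)/2 − q₁/2.
Firm 1 maximizes expected profit; its first-order condition is 92 − 2q₁ − E[q₂] − 18 = 0.
Substituting E[q₂] and solving: E[c₂] = 13.2, so q₁ = (92 − 2·18 + 13.2)/3 = 23.0667.
E[P] = 92 − (q₁ + E[q₂]) = 41.0667; Firm 1's expected profit = (E[P] − 18)·q₁ = (41.0667 − 18)·23.0667 = 532.071.

532.07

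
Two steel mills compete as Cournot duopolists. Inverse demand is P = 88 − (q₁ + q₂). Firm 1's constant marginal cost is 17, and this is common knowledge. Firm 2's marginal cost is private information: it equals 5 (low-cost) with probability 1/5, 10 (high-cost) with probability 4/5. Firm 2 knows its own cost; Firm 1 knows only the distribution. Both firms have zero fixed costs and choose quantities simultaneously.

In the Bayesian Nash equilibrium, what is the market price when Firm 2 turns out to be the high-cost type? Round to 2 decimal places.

Firm 2 with cost c maximizes (88 − (q₁+q₂) − c)·q₂, giving q₂(c) = (88 − c − q₁)/2.
E[c₂] = 1/5·5 + 4/5·10 = 9
Firm 1's FOC against E[q₂] yields q₁ = (88 − 2·17 + E[c₂])/3 = (88 − 34 + 9)/3 = 21.
q₂(high-cost) = 28.5, so P = 88 − (21 + 28.5) = 38.5.

38.50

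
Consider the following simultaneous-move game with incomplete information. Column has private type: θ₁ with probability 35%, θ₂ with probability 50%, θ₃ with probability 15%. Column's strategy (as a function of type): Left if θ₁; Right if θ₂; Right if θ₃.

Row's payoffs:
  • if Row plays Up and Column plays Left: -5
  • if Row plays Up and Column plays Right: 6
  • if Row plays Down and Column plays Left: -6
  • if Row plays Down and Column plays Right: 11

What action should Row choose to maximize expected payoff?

E[Up] = 0.35·(-5) + 0.5·(6) + 0.15·(6) = 2.15
E[Down] = 0.35·(-6) + 0.5·(11) + 0.15·(11) = 5.05
Best response: Down (5.05 is the largest).

Down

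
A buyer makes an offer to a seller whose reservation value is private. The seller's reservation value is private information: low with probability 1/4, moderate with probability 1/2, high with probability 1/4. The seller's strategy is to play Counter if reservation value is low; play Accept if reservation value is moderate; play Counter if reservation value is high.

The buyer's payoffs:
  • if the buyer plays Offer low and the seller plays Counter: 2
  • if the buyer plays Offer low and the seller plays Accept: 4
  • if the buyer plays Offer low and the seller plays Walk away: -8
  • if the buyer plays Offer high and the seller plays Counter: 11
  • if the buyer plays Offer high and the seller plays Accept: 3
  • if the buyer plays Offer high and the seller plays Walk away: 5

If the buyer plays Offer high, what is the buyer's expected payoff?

E[Offer high] = 1/4·11 + 1/2·3 + 1/4·11 = 11/4 + 3/2 + 11/4 = 7

7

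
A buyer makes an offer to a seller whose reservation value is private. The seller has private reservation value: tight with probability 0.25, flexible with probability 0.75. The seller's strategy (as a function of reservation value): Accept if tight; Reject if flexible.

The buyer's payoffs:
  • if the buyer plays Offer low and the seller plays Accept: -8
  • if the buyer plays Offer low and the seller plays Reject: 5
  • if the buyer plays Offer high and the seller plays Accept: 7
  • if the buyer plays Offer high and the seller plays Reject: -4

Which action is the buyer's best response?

Offer low

Compute the buyer's expected payoff for each action, taking the expectation over the seller's type.
E[Offer low] = 0.25·(-8) + 0.75·(5) = 1.75
E[Offer high] = 0.25·(7) + 0.75·(-4) = -1.25
Best response: Offer low (1.75 is the largest).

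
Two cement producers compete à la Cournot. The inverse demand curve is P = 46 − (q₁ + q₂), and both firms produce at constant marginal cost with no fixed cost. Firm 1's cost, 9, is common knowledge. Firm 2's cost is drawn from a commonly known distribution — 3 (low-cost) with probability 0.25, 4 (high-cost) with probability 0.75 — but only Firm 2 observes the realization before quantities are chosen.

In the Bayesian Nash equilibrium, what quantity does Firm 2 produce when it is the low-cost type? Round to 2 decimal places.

Type-c best response for Firm 2: q₂(c) = (46 − c)/2 − q₁/2.
Firm 1 maximizes expected profit; its first-order condition is 46 − 2q₁ − E[q₂] − 9 = 0.
Substituting E[q₂] and solving: E[c₂] = 3.75, so q₁ = (46 − 2·9 + 3.75)/3 = 10.5833.
q₂(low-cost) = (46 − 3 − 10.5833)/2 = 16.2083.

16.21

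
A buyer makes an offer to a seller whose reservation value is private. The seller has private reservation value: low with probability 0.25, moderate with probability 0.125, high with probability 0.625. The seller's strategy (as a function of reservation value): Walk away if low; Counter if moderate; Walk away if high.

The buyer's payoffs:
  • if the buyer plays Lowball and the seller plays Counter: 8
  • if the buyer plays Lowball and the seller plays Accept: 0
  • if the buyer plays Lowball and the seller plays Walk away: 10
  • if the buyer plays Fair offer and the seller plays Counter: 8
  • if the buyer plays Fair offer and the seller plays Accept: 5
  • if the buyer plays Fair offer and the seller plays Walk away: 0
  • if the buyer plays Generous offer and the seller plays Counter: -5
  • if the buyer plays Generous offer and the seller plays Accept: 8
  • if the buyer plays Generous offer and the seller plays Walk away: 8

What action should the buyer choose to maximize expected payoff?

Compute the buyer's expected payoff for each action, taking the expectation over the seller's type.
E[Lowball] = 0.25·(10) + 0.125·(8) + 0.625·(10) = 9.75
E[Fair offer] = 0.25·(0) + 0.125·(8) + 0.625·(0) = 1
E[Generous offer] = 0.25·(8) + 0.125·(-5) + 0.625·(8) = 6.375
Best response: Lowball (9.75 is the largest).

Lowball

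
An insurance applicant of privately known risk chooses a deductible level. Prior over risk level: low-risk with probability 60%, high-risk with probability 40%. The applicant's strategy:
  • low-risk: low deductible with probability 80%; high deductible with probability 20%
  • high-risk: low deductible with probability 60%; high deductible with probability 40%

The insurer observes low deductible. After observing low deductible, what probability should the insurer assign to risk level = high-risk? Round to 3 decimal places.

0.333

P(low deductible) = 0.6·0.8 + 0.4·0.6 = 0.72
P(high-risk | low deductible) = (0.4·0.6) / 0.72 = 0.24 / 0.72 = 0.333333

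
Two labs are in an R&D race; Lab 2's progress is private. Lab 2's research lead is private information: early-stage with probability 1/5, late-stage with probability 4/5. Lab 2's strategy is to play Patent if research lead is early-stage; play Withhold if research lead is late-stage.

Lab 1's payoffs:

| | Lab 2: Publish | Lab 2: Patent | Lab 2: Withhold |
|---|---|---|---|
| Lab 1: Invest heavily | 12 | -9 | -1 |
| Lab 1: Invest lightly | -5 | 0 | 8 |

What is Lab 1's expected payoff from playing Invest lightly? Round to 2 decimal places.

6.40

E[Invest lightly] = 1/5·0 + 4/5·8 = 0 + 32/5 = 32/5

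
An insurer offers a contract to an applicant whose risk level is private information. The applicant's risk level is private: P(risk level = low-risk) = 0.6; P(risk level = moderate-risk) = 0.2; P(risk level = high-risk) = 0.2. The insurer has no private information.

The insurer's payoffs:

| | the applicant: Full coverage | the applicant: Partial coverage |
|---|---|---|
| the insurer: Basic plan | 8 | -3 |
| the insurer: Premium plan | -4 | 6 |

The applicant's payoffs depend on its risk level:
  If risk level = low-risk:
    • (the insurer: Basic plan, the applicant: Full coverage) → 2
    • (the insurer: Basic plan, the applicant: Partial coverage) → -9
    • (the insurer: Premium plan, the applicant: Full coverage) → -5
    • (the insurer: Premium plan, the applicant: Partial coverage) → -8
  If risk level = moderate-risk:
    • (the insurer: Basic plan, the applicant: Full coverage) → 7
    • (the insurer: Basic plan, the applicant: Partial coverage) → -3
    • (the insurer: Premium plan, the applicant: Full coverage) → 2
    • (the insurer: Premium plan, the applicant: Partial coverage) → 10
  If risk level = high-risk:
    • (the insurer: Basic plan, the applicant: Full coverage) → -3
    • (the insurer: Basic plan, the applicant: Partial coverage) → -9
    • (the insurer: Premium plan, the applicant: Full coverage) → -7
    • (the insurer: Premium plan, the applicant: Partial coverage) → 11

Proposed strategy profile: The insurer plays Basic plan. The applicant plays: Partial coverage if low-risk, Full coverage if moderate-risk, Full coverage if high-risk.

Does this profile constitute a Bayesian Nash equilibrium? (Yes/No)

The insurer plays Basic plan: E[Basic plan] = 0.6·(-3) + 0.2·(8) + 0.2·(8) = 1.4; E[Premium plan] = 2. Not best-responding. ✗
The applicant (risk level low-risk), facing Basic plan: Full coverage gives 2, Partial coverage gives -9. Proposed Partial coverage is not best — profitable deviation exists. ✗
The applicant (risk level moderate-risk), facing Basic plan: Full coverage gives 7, Partial coverage gives -3. Proposed Full coverage is best. ✓
The applicant (risk level high-risk), facing Basic plan: Full coverage gives -3, Partial coverage gives -9. Proposed Full coverage is best. ✓

No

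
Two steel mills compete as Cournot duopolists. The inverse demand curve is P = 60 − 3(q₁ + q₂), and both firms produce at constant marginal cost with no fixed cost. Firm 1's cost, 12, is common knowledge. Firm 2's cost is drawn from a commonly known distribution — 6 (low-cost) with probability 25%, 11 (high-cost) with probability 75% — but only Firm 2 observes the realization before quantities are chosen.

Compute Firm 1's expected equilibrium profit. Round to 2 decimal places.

Type-c best response for Firm 2: q₂(c) = (60 − c)/6 − q₁/2.
Firm 1 maximizes expected profit; its first-order condition is 60 − 6q₁ − 3E[q₂] − 12 = 0.
Substituting E[q₂] and solving: E[c₂] = 9.75, so q₁ = (60 − 2·12 + 9.75)/9 = 5.08333.
E[P] = 60 − 3·(q₁ + E[q₂]) = 27.25; Firm 1's expected profit = (E[P] − 12)·q₁ = (27.25 − 12)·5.08333 = 77.5208.

77.52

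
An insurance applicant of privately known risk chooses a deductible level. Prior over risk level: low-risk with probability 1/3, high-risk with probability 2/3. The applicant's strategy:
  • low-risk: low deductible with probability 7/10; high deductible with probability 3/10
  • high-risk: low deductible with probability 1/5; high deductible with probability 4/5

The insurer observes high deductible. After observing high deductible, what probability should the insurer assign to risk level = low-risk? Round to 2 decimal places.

P(high deductible) = (1/3)·(3/10) + (2/3)·(4/5) = 19/30
P(low-risk | high deductible) = ((1/3)·(3/10)) / (19/30) = (1/10) / (19/30) = 3/19

0.16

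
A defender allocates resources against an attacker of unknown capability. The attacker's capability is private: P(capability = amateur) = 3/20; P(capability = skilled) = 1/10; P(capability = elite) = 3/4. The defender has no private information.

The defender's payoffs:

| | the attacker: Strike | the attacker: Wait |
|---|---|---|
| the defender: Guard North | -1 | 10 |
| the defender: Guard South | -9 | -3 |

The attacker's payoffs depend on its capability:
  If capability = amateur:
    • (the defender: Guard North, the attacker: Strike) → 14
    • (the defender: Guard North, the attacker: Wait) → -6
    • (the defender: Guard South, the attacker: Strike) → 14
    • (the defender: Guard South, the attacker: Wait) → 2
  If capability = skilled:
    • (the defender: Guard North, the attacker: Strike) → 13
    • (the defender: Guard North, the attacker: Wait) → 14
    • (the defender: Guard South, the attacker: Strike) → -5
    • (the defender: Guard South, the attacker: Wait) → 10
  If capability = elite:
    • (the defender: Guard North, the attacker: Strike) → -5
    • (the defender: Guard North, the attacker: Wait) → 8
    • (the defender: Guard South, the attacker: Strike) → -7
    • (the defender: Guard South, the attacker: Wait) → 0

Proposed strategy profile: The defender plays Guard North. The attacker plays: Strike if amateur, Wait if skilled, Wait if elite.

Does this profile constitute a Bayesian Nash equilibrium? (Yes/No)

A profile is a BNE iff every type of every player is best-responding given beliefs about the other side.
The defender plays Guard North: E[Guard North] = 3/20·(-1) + 1/10·(10) + 3/4·(10) = 167/20; E[Guard South] = -39/10. Best-responding. ✓
The attacker (capability amateur), facing Guard North: Strike gives 14, Wait gives -6. Proposed Strike is best. ✓
The attacker (capability skilled), facing Guard North: Strike gives 13, Wait gives 14. Proposed Wait is best. ✓
The attacker (capability elite), facing Guard North: Strike gives -5, Wait gives 8. Proposed Wait is best. ✓

Yes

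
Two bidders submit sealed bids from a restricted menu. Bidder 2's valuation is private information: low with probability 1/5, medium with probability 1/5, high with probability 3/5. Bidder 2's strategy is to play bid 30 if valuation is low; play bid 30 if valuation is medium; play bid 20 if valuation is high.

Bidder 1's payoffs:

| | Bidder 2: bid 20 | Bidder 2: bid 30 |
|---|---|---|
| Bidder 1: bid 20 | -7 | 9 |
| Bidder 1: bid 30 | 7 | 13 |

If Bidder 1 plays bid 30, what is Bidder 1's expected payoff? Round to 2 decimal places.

Take the expectation over Bidder 2's valuation, weighting each type's action by its prior probability.
E[bid 30] = 1/5·13 + 1/5·13 + 3/5·7 = 13/5 + 13/5 + 21/5 = 47/5

9.40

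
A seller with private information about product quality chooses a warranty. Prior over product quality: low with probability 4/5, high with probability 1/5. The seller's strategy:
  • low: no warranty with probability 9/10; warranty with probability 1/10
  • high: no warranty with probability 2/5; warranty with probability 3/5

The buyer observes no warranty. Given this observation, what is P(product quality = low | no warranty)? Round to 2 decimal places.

0.90

Apply Bayes' rule using the sender's strategy as the likelihood.
P(no warranty) = (4/5)·(9/10) + (1/5)·(2/5) = 4/5
P(low | no warranty) = ((4/5)·(9/10)) / (4/5) = (18/25) / (4/5) = 9/10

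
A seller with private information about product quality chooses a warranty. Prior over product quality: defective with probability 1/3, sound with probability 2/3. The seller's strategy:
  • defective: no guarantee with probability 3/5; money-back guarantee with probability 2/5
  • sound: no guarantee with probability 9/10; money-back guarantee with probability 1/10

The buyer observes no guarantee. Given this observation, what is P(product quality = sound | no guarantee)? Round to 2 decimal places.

0.75

P(no guarantee) = (1/3)·(3/5) + (2/3)·(9/10) = 4/5
P(sound | no guarantee) = ((2/3)·(9/10)) / (4/5) = (3/5) / (4/5) = 3/4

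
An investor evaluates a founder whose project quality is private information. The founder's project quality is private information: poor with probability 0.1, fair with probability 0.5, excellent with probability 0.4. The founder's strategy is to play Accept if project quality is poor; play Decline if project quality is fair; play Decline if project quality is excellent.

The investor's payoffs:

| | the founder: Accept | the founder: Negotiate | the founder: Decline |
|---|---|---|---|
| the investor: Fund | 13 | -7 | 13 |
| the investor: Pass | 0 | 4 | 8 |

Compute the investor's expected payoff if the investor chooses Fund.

13

E[Fund] = 0.1·13 + 0.5·13 + 0.4·13 = 1.3 + 6.5 + 5.2 = 13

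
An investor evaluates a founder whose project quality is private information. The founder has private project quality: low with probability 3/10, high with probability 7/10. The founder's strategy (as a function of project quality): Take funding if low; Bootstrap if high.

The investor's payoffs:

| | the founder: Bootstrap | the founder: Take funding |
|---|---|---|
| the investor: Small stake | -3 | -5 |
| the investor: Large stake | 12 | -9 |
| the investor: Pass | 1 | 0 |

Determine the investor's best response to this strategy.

Large stake

E[Small stake] = 3/10·(-5) + 7/10·(-3) = -18/5
E[Large stake] = 3/10·(-9) + 7/10·(12) = 57/10
E[Pass] = 3/10·(0) + 7/10·(1) = 7/10
Best response: Large stake (57/10 is the largest).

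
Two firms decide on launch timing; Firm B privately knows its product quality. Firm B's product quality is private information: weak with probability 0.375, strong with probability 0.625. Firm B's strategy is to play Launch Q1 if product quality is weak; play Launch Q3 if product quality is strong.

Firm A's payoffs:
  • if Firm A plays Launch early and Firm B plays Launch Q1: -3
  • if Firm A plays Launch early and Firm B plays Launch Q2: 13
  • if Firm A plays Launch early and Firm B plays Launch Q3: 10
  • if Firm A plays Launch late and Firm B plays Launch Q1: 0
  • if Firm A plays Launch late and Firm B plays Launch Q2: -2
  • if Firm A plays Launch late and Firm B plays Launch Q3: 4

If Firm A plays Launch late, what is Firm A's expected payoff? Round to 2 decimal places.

E[Launch late] = 0.375·0 + 0.625·4 = 0 + 2.5 = 2.5

2.50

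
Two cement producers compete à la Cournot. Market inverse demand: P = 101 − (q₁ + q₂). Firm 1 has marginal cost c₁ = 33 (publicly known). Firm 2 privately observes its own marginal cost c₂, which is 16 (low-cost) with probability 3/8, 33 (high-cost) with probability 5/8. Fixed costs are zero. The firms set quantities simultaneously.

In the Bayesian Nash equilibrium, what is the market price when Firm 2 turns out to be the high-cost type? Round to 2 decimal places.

Firm 2 with cost c maximizes (101 − (q₁+q₂) − c)·q₂, giving q₂(c) = (101 − c − q₁)/2.
E[c₂] = 3/8·16 + 5/8·33 = 26.625
Firm 1's FOC against E[q₂] yields q₁ = (101 − 2·33 + E[c₂])/3 = (101 − 66 + 26.625)/3 = 20.5417.
q₂(high-cost) = 23.7292, so P = 101 − (20.5417 + 23.7292) = 56.7292.

56.73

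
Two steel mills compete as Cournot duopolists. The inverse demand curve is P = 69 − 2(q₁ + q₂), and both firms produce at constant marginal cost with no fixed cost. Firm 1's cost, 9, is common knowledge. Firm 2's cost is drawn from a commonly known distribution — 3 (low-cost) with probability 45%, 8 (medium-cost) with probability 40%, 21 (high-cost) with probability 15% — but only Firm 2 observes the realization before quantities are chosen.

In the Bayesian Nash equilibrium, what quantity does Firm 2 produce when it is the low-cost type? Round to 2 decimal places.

11.61

Firm 2 with cost c maximizes (69 − 2(q₁+q₂) − c)·q₂, giving q₂(c) = (69 − c − 2q₁)/4.
E[c₂] = 0.45·3 + 0.4·8 + 0.15·21 = 7.7
Firm 1's FOC against E[q₂] yields q₁ = (69 − 2·9 + E[c₂])/6 = (69 − 18 + 7.7)/6 = 9.78333.
q₂(low-cost) = (69 − 3 − 2·9.78333)/4 = 11.6083.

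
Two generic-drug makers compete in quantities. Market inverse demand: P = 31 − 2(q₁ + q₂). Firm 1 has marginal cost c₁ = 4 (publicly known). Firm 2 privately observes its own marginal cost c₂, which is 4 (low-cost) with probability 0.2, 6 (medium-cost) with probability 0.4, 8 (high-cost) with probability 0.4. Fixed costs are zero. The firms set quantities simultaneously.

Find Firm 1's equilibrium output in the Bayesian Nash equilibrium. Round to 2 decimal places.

Type-c best response for Firm 2: q₂(c) = (31 − c)/4 − q₁/2.
Firm 1 maximizes expected profit; its first-order condition is 31 − 4q₁ − 2E[q₂] − 4 = 0.
Substituting E[q₂] and solving: E[c₂] = 6.4, so q₁ = (31 − 2·4 + 6.4)/6 = 4.9.

4.90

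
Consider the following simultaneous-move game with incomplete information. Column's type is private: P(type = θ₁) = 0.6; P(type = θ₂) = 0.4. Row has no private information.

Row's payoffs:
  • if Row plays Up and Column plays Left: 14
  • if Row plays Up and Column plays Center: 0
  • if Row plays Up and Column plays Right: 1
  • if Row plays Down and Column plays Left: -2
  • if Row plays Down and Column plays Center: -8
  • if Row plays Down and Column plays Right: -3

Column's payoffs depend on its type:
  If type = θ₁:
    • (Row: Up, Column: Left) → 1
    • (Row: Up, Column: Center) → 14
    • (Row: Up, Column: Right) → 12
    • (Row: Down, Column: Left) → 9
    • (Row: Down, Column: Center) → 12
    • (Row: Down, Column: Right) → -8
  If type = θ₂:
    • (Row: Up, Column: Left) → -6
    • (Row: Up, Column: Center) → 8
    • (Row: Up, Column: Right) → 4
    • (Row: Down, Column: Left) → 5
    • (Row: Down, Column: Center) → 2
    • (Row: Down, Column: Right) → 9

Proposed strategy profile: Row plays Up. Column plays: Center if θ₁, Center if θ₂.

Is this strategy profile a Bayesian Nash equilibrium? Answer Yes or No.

Row plays Up: E[Up] = 0.6·(0) + 0.4·(0) = 0; E[Down] = -8. Best-responding. ✓
Column (type θ₁), facing Up: Left gives 1, Center gives 14, Right gives 12. Proposed Center is best. ✓
Column (type θ₂), facing Up: Left gives -6, Center gives 8, Right gives 4. Proposed Center is best. ✓

Yes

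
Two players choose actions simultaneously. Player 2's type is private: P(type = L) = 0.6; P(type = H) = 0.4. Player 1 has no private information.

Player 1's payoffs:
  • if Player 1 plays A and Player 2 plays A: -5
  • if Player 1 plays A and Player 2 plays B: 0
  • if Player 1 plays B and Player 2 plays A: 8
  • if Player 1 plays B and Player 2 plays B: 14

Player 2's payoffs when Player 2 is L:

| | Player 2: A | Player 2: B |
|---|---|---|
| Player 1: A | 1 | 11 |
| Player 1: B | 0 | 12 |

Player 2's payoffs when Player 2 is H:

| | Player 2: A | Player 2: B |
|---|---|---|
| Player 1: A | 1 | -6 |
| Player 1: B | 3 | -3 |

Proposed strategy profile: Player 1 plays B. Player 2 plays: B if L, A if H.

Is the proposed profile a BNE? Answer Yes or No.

A profile is a BNE iff every type of every player is best-responding given beliefs about the other side.
Player 1 plays B: E[B] = 0.6·(14) + 0.4·(8) = 11.6; E[A] = -2. Best-responding. ✓
Player 2 (type L), facing B: A gives 0, B gives 12. Proposed B is best. ✓
Player 2 (type H), facing B: A gives 3, B gives -3. Proposed A is best. ✓

Yes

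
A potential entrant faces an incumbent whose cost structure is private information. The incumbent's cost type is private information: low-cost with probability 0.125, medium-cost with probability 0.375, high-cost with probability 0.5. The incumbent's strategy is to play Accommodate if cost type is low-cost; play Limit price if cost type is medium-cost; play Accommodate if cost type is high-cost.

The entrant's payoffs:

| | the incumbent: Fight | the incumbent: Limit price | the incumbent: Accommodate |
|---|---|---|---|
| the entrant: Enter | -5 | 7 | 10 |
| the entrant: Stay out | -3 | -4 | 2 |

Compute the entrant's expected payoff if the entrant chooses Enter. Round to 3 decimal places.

E[Enter] = 0.125·10 + 0.375·7 + 0.5·10 = 1.25 + 2.625 + 5 = 8.875

8.875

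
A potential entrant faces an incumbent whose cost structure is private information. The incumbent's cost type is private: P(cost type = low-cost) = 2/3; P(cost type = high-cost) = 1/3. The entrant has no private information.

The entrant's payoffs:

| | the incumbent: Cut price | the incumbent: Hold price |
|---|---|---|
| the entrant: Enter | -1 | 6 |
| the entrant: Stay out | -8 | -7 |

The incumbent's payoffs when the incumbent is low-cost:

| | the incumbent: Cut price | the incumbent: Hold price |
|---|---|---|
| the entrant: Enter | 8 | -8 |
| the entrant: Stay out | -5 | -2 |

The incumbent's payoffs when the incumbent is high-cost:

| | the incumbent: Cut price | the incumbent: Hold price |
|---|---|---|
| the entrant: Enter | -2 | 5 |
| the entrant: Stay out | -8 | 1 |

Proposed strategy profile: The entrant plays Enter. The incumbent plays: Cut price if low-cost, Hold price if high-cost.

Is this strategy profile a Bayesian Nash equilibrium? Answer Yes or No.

Yes

The entrant plays Enter: E[Enter] = 2/3·(-1) + 1/3·(6) = 4/3; E[Stay out] = -23/3. Best-responding. ✓
The incumbent (cost type low-cost), facing Enter: Cut price gives 8, Hold price gives -8. Proposed Cut price is best. ✓
The incumbent (cost type high-cost), facing Enter: Cut price gives -2, Hold price gives 5. Proposed Hold price is best. ✓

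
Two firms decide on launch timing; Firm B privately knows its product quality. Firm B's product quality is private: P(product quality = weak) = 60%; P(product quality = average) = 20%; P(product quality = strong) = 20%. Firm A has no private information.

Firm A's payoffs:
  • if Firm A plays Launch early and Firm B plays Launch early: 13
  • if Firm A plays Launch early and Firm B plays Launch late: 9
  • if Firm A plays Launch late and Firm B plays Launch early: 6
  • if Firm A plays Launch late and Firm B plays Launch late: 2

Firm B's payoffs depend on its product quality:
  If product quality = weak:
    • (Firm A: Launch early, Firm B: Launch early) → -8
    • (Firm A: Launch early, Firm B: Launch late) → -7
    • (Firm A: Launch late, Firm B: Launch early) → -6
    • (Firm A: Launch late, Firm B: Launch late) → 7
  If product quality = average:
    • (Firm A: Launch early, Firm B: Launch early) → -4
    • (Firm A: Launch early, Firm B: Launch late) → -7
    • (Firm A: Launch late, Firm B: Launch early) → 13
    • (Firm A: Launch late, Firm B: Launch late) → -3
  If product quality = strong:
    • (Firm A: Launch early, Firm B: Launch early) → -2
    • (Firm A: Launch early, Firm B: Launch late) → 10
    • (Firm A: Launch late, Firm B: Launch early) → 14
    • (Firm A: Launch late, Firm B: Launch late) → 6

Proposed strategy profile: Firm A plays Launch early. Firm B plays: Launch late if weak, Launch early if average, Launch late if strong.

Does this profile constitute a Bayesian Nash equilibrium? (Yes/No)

Yes

Firm A plays Launch early: E[Launch early] = 0.6·(9) + 0.2·(13) + 0.2·(9) = 9.8; E[Launch late] = 2.8. Best-responding. ✓
Firm B (product quality weak), facing Launch early: Launch early gives -8, Launch late gives -7. Proposed Launch late is best. ✓
Firm B (product quality average), facing Launch early: Launch early gives -4, Launch late gives -7. Proposed Launch early is best. ✓
Firm B (product quality strong), facing Launch early: Launch early gives -2, Launch late gives 10. Proposed Launch late is best. ✓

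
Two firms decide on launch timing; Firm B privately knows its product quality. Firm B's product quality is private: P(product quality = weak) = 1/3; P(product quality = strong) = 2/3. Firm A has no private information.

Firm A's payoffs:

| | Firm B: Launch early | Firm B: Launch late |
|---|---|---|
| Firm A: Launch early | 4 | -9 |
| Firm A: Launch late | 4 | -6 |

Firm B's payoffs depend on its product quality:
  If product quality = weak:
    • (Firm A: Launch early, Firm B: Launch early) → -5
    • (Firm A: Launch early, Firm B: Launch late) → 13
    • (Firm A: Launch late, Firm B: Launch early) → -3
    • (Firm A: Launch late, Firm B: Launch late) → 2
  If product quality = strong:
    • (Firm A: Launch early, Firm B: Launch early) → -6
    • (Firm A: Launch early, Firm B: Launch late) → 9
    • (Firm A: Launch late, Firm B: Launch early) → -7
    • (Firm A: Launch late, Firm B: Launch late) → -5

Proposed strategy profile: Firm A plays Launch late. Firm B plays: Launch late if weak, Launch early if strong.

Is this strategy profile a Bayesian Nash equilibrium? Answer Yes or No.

Firm A plays Launch late: E[Launch late] = 1/3·(-6) + 2/3·(4) = 2/3; E[Launch early] = -1/3. Best-responding. ✓
Firm B (product quality weak), facing Launch late: Launch early gives -3, Launch late gives 2. Proposed Launch late is best. ✓
Firm B (product quality strong), facing Launch late: Launch early gives -7, Launch late gives -5. Proposed Launch early is not best — profitable deviation exists. ✗

No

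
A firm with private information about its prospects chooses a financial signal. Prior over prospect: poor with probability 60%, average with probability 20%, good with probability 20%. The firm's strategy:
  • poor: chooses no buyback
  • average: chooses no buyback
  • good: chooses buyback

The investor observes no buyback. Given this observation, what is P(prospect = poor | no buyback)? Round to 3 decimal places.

0.750

P(no buyback) = 0.6·1 + 0.2·1 + 0.2·0 = 0.8
P(poor | no buyback) = (0.6·1) / 0.8 = 0.6 / 0.8 = 0.75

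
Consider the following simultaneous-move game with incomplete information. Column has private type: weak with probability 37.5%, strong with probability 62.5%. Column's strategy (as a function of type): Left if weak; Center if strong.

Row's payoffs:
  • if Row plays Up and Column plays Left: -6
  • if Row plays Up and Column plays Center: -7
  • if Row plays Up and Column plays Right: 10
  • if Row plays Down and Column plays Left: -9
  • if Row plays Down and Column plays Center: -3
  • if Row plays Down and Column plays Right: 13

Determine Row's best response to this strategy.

Compute Row's expected payoff for each action, taking the expectation over Column's type.
E[Up] = 0.375·(-6) + 0.625·(-7) = -6.625
E[Down] = 0.375·(-9) + 0.625·(-3) = -5.25
Best response: Down (-5.25 is the largest).

Down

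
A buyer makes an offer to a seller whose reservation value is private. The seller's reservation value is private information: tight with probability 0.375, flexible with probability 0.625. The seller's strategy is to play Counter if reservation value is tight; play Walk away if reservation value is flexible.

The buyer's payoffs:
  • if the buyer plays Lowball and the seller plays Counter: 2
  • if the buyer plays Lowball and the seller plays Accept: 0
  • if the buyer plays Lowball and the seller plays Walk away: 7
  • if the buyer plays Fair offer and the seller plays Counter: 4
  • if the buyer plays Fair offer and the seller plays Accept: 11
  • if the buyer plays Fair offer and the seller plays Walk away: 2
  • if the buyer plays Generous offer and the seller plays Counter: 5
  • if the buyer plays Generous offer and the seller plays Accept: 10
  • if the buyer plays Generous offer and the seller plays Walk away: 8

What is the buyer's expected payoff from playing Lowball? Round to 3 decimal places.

5.125

Take the expectation over the seller's reservation value, weighting each type's action by its prior probability.
E[Lowball] = 0.375·2 + 0.625·7 = 0.75 + 4.375 = 5.125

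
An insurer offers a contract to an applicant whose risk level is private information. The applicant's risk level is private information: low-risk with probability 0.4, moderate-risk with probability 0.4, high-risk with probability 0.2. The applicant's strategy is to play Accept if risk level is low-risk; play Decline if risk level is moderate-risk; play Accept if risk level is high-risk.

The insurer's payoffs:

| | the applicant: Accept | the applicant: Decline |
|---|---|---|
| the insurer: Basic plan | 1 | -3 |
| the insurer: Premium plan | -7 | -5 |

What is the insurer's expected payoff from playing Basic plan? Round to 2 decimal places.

E[Basic plan] = 0.4·1 + 0.4·(-3) + 0.2·1 = 0.4 + (-1.2) + 0.2 = -0.6

-0.60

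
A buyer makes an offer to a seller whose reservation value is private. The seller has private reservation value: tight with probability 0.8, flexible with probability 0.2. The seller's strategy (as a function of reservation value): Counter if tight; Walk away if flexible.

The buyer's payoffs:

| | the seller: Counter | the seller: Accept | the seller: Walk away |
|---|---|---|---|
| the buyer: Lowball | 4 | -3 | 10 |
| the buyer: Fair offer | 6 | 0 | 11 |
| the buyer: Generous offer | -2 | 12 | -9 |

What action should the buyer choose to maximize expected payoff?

Compute the buyer's expected payoff for each action, taking the expectation over the seller's type.
E[Lowball] = 0.8·(4) + 0.2·(10) = 5.2
E[Fair offer] = 0.8·(6) + 0.2·(11) = 7
E[Generous offer] = 0.8·(-2) + 0.2·(-9) = -3.4
Best response: Fair offer (7 is the largest).

Fair offer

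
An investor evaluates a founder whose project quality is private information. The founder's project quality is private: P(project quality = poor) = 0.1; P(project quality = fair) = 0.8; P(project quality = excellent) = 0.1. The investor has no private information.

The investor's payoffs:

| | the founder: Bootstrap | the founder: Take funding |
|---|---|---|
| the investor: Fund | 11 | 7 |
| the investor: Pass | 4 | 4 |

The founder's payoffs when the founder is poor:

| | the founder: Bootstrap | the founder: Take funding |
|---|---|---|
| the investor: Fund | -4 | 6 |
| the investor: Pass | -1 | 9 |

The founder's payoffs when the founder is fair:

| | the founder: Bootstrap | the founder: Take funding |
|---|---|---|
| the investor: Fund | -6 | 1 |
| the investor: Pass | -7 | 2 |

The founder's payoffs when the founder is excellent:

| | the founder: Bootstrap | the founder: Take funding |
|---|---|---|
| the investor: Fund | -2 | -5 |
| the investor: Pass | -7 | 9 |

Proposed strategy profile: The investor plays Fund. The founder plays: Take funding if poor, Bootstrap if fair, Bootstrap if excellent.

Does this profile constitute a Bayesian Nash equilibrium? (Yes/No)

The investor plays Fund: E[Fund] = 0.1·(7) + 0.8·(11) + 0.1·(11) = 10.6; E[Pass] = 4. Best-responding. ✓
The founder (project quality poor), facing Fund: Bootstrap gives -4, Take funding gives 6. Proposed Take funding is best. ✓
The founder (project quality fair), facing Fund: Bootstrap gives -6, Take funding gives 1. Proposed Bootstrap is not best — profitable deviation exists. ✗
The founder (project quality excellent), facing Fund: Bootstrap gives -2, Take funding gives -5. Proposed Bootstrap is best. ✓

No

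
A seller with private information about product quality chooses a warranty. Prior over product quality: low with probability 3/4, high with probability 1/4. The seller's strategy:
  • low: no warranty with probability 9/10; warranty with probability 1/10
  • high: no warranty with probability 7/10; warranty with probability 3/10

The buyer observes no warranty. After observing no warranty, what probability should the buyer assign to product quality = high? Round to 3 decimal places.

Apply Bayes' rule using the sender's strategy as the likelihood.
P(no warranty) = (3/4)·(9/10) + (1/4)·(7/10) = 17/20
P(high | no warranty) = ((1/4)·(7/10)) / (17/20) = (7/40) / (17/20) = 7/34

0.206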